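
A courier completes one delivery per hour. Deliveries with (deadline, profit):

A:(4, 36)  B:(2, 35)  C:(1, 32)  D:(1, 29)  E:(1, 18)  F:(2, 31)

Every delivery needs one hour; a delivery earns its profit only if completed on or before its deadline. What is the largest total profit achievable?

103

By profit: A(d4,36), B(d2,35), C(d1,32), F(d2,31), D(d1,29), E(d1,18)
A→slot 4; B→slot 2; C→slot 1; F skipped; D skipped; E skipped.
Profit = 32 + 35 + 36 = 103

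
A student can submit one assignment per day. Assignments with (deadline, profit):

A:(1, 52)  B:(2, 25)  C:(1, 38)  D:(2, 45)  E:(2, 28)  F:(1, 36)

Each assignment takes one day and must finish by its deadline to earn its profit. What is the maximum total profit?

97

By profit: A(d1,52), D(d2,45), C(d1,38), F(d1,36), E(d2,28), B(d2,25)
A→slot 1; D→slot 2; C skipped; F skipped; E skipped; B skipped.
Profit = 52 + 45 = 97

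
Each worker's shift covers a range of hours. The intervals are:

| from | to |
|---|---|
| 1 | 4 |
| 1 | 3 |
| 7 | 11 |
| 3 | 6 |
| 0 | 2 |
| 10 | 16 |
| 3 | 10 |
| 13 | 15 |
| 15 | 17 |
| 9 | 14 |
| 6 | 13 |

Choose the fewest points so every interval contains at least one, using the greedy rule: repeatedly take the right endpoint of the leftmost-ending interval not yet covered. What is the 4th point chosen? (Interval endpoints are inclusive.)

15

Process intervals by earliest right end; each time one isn't hit yet, stab at its right endpoint.
Sorted: [0,2] [1,3] [1,4] [3,6] [3,10] [7,11] [6,13] [9,14] [13,15] [10,16] [15,17]
{[0,2],[1,3],[1,4]} hit by 2; {[3,6],[3,10]} hit by 6; {[7,11],[6,13],[9,14]} hit by 11; {[13,15],[10,16],[15,17]} hit by 15.
Points: 2, 6, 11, 15 (4 total).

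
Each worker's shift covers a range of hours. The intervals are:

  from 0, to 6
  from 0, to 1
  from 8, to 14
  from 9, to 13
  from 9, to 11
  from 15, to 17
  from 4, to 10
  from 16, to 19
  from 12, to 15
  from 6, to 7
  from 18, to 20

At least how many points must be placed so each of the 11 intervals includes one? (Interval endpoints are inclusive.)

By right end: [0,1]  [0,6]  [6,7]  [4,10]  [9,11]  [9,13]  [8,14]  [12,15]  [15,17]  [16,19]  [18,20]
[0,1] uncovered → point at 1; [6,7] uncovered → point at 7; [9,11] uncovered → point at 11; [12,15] uncovered → point at 15; [16,19] uncovered → point at 19.
Points: 1, 7, 11, 15, 19 (5 total).

5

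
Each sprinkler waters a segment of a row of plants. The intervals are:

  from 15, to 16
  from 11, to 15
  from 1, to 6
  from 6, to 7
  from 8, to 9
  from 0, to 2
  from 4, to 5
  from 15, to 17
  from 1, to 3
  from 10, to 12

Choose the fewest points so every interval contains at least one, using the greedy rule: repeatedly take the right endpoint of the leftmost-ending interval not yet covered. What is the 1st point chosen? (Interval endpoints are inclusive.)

Process intervals by earliest right end; each time one isn't hit yet, stab at its right endpoint.
Sorted: [0,2] [1,3] [4,5] [1,6] [6,7] [8,9] [10,12] [11,15] [15,16] [15,17]
{[0,2],[1,3]} hit by 2; {[4,5],[1,6]} hit by 5; {[6,7]} hit by 7; {[8,9]} hit by 9; {[10,12],[11,15]} hit by 12; {[15,16],[15,17]} hit by 16.
Points: 2, 5, 7, 9, 12, 16 (6 total).

2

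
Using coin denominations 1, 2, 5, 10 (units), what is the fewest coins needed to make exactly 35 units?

4

Use the largest denomination that fits, subtract, and repeat.
35 = 3×10 + 1×5
Total coins = 3 + 1 = 4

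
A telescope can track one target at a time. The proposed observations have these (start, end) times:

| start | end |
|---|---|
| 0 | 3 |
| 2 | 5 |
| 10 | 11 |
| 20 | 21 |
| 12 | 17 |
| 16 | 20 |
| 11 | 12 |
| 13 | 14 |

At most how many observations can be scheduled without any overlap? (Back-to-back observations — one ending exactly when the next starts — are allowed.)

By end time: (0,3), (2,5), (10,11), (11,12), (13,14), (12,17), (16,20), (20,21).
Pick (0,3); next start ≥ 3 → (10,11); next start ≥ 11 → (11,12); next start ≥ 12 → (13,14); next start ≥ 14 → (16,20); next start ≥ 20 → (20,21).
Selected 6 observations.

6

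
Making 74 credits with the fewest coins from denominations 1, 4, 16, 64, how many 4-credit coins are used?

74 − 1×64→10 − 2×4→2 − 2×1→0
Count of 4: 2

2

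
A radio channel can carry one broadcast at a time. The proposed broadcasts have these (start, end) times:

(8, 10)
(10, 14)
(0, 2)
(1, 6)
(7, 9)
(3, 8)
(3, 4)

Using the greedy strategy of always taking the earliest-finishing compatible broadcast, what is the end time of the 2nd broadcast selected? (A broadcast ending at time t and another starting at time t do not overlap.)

4

Greedy by earliest finish: after sorting by end time, pick each interval compatible with the last pick.
Sorted by end: (0,2)  (3,4)  (1,6)  (3,8)  (7,9)  (8,10)  (10,14)
take (0,2); take (3,4); take (7,9); take (10,14).
Selected: (0,2) (3,4) (7,9) (10,14)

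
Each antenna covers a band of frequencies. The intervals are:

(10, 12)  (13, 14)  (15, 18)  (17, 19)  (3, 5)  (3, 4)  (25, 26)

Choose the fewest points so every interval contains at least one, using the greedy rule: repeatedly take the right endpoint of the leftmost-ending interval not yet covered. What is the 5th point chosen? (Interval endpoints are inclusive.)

26

Sorted: [3,4] [3,5] [10,12] [13,14] [15,18] [17,19] [25,26]
{[3,4],[3,5]} hit by 4; {[10,12]} hit by 12; {[13,14]} hit by 14; {[15,18],[17,19]} hit by 18; {[25,26]} hit by 26.
Points: 4, 12, 14, 18, 26 (5 total).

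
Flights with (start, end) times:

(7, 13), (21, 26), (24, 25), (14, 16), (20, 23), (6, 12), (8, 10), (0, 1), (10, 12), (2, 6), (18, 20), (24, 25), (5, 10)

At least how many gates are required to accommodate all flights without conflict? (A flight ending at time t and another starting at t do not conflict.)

Count concurrent intervals with a sweep; the peak is the room count.
Events (time:±→running): 0:+→1 1:-→0 2:+→1 5:+→2 6:-→1 6:+→2 7:+→3 8:+→4 … peak 4.

4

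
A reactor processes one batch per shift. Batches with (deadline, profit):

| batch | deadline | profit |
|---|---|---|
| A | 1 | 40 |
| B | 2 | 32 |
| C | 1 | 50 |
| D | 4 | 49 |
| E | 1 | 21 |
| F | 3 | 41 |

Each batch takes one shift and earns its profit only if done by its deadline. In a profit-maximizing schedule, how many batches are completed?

4

Sort by profit descending; place each in the latest free slot ≤ its deadline.
Profit order: C=50 D=49 F=41 A=40 B=32 E=21
Assign: C→slot 1, D→slot 4, F→slot 3, A skipped, B→slot 2, E skipped.
Slots: [1:C] [2:B] [3:F] [4:D]
4 of 6 scheduled.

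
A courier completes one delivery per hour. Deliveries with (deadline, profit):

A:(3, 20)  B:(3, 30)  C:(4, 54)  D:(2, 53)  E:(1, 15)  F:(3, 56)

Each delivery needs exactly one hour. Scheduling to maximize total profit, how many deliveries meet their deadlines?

By profit: F(d3,56), C(d4,54), D(d2,53), B(d3,30), A(d3,20), E(d1,15)
F→slot 3; C→slot 4; D→slot 2; B→slot 1; A skipped; E skipped.
4 of 6 scheduled.

4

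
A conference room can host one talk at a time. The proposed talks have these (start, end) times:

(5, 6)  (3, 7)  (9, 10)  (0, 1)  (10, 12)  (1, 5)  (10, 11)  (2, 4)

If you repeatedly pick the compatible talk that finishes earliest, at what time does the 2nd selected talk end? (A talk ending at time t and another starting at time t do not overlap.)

By end time: (0,1), (2,4), (1,5), (5,6), (3,7), (9,10), (10,11), (10,12).
Pick (0,1); next start ≥ 1 → (2,4); next start ≥ 4 → (5,6); next start ≥ 6 → (9,10); next start ≥ 10 → (10,11).
Selected: (0,1) (2,4) (5,6) (9,10) (10,11)

4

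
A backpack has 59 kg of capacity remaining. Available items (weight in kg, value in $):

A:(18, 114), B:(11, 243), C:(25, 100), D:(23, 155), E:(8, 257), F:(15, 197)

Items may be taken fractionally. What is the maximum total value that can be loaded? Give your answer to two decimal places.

864.67

Greedy by value/weight ratio, highest first.
Order: E (257/8=32.12) > B (243/11=22.09) > F (197/15=13.13) > D (155/23=6.74) > A (114/18=6.33) > C (100/25=4.00)
Fill: take E (8 @ 257) → take B (11 @ 243) → take F (15 @ 197) → take D (23 @ 155) → take 2/18 of A → 12.67; 59/59 used.
Total value = 864.67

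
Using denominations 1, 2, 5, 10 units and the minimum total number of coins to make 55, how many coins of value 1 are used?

Greedy: take as many of the largest coin as possible, then repeat with the remainder.
55 = 5×10 + 1×5
Count of 1: 0

0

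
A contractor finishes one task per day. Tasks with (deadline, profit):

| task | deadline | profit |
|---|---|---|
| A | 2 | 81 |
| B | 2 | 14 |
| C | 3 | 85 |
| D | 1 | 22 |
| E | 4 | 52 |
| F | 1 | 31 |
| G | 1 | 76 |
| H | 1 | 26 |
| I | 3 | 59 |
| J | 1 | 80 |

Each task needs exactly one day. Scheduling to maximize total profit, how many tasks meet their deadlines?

4

Sort by profit descending; place each in the latest free slot ≤ its deadline.
By profit: C(d3,85), A(d2,81), J(d1,80), G(d1,76), I(d3,59), E(d4,52), F(d1,31), H(d1,26), D(d1,22), B(d2,14)
C→slot 3; A→slot 2; J→slot 1; G skipped; I skipped; E→slot 4; F skipped; H skipped; D skipped; B skipped.
4 of 10 scheduled.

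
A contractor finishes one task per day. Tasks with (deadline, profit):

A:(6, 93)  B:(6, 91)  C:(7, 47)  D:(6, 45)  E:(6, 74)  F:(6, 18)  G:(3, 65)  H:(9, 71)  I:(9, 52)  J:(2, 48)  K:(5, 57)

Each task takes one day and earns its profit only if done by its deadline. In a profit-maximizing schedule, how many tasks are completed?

9

By profit: A(d6,93), B(d6,91), E(d6,74), H(d9,71), G(d3,65), K(d5,57), I(d9,52), J(d2,48), C(d7,47), D(d6,45), F(d6,18)
A→slot 6; B→slot 5; E→slot 4; H→slot 9; G→slot 3; K→slot 2; I→slot 8; J→slot 1; C→slot 7; D skipped; F skipped.
9 of 11 scheduled.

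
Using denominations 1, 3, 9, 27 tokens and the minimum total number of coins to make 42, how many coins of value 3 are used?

2

42 = 1×27 + 1×9 + 2×3
Count of 3: 2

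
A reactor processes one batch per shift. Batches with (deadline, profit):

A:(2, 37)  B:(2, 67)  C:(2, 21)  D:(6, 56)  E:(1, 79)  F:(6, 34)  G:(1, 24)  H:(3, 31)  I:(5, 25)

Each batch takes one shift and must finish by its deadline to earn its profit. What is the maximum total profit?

Sort by profit descending; place each in the latest free slot ≤ its deadline.
Profit order: E=79 B=67 D=56 A=37 F=34 H=31 I=25 G=24 C=21
Assign: E→slot 1, B→slot 2, D→slot 6, A skipped, F→slot 5, H→slot 3, I→slot 4, G skipped, C skipped.
Slots: [1:E] [2:B] [3:H] [4:I] [5:F] [6:D]
Profit = 79 + 67 + 31 + 25 + 34 + 56 = 292

292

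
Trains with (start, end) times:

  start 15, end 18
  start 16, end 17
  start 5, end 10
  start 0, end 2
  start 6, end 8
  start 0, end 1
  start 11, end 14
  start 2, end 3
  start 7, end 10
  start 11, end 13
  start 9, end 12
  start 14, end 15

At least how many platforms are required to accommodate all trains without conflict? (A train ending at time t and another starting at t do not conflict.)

The answer is the maximum number of intervals overlapping at any instant.
starts: [0, 0, 2, 5, 6, 7, 9, 11, 11, 14, 15, 16]
ends:   [1, 2, 3, 8, 10, 10, 12, 13, 14, 15, 17, 18]
s0→1 s0→2 e1→1 e2→0 s2→1 e3→0 s5→1 s6→2 s7→3  — peak 3.

3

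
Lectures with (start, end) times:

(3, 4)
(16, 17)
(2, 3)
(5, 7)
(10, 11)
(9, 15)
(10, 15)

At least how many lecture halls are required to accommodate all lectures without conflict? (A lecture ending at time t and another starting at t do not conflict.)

Count concurrent intervals with a sweep; the peak is the room count.
Events (time:±→running): 2:+→1 3:-→0 3:+→1 4:-→0 5:+→1 7:-→0 9:+→1 10:+→2 10:+→3 … peak 3.

3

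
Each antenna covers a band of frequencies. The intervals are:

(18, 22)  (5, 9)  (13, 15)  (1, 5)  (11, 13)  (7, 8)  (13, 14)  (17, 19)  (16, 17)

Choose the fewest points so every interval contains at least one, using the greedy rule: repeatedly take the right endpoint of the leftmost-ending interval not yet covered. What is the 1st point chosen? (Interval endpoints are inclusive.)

Sort by right endpoint; whenever an interval is uncovered, place a point at its right end.
By right end: [1,5]  [7,8]  [5,9]  [11,13]  [13,14]  [13,15]  [16,17]  [17,19]  [18,22]
[1,5] uncovered → point at 5; [7,8] uncovered → point at 8; [11,13] uncovered → point at 13; [16,17] uncovered → point at 17; [18,22] uncovered → point at 22.
Points: 5, 8, 13, 17, 22 (5 total).

5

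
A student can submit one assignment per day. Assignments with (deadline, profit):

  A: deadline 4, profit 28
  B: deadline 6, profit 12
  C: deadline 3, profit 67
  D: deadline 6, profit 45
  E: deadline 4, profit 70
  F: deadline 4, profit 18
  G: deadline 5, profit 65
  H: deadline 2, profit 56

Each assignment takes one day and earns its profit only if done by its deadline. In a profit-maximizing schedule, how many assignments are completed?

6

Sort by profit descending; place each in the latest free slot ≤ its deadline.
Profit order: E=70 C=67 G=65 H=56 D=45 A=28 F=18 B=12
Assign: E→slot 4, C→slot 3, G→slot 5, H→slot 2, D→slot 6, A→slot 1, F skipped, B skipped.
Slots: [1:A] [2:H] [3:C] [4:E] [5:G] [6:D]
6 of 8 scheduled.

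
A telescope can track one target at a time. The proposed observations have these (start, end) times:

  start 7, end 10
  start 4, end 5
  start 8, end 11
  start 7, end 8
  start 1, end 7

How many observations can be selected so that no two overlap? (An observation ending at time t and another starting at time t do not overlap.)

3

By end time: (4,5), (1,7), (7,8), (7,10), (8,11).
Pick (4,5); next start ≥ 5 → (7,8); next start ≥ 8 → (8,11).
Selected 3 observations.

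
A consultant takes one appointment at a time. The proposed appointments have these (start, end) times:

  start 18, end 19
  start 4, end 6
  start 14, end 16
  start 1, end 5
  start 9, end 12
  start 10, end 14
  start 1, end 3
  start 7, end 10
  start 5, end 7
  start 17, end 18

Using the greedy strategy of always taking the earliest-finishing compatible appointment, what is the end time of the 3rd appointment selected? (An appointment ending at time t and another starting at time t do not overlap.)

10

Sorted by end: (1,3)  (1,5)  (4,6)  (5,7)  (7,10)  (9,12)  (10,14)  (14,16)  (17,18)  (18,19)
take (1,3); skip (1,5); take (4,6); take (7,10); take (10,14); take (14,16); take (17,18); take (18,19).
Selected: (1,3) (4,6) (7,10) (10,14) (14,16) (17,18) (18,19)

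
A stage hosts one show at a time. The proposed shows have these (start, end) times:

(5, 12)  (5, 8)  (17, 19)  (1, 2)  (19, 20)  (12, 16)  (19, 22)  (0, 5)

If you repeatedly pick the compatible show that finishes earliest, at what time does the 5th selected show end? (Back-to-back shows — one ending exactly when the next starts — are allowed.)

20

By end time: (1,2), (0,5), (5,8), (5,12), (12,16), (17,19), (19,20), (19,22).
Pick (1,2); next start ≥ 2 → (5,8); next start ≥ 8 → (12,16); next start ≥ 16 → (17,19); next start ≥ 19 → (19,20).
Selected: (1,2) (5,8) (12,16) (17,19) (19,20)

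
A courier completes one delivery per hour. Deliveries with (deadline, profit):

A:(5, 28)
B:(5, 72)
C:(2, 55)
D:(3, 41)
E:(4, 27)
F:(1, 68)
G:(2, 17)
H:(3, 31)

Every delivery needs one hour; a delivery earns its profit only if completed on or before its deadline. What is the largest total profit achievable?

264

Sort by profit descending; place each in the latest free slot ≤ its deadline.
By profit: B(d5,72), F(d1,68), C(d2,55), D(d3,41), H(d3,31), A(d5,28), E(d4,27), G(d2,17)
B→slot 5; F→slot 1; C→slot 2; D→slot 3; H skipped; A→slot 4; E skipped; G skipped.
Profit = 68 + 55 + 41 + 28 + 72 = 264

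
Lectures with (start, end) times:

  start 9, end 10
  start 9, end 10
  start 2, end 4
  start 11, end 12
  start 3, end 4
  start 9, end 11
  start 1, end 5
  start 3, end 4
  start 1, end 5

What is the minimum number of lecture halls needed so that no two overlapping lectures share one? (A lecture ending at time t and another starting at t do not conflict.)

5

starts: [1, 1, 2, 3, 3, 9, 9, 9, 11]
ends:   [4, 4, 4, 5, 5, 10, 10, 11, 12]
s1→1 s1→2 s2→3 s3→4 s3→5  — peak 5.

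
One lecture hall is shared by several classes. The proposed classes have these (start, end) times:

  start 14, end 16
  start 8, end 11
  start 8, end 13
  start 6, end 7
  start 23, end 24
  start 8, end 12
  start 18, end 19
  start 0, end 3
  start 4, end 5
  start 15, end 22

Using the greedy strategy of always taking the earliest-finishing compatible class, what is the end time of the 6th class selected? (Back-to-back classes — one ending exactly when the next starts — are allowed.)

Sorted by end: (0,3)  (4,5)  (6,7)  (8,11)  (8,12)  (8,13)  (14,16)  (18,19)  (15,22)  (23,24)
take (0,3); take (4,5); take (6,7); take (8,11); take (14,16); take (18,19); skip (15,22); take (23,24).
Selected: (0,3) (4,5) (6,7) (8,11) (14,16) (18,19) (23,24)

19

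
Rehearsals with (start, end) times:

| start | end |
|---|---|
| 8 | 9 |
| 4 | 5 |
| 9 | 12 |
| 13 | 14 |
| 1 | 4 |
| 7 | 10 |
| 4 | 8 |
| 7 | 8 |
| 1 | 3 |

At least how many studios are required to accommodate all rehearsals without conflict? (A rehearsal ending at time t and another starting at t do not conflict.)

3

Events (time:±→running): 1:+→1 1:+→2 3:-→1 4:-→0 4:+→1 4:+→2 5:-→1 7:+→2 7:+→3 … peak 3.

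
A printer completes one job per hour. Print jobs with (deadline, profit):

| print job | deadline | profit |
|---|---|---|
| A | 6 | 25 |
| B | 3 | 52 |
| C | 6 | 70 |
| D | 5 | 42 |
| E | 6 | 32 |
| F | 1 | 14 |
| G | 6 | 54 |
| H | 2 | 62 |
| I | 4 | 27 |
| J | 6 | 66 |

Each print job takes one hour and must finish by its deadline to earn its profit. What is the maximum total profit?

346

By profit: C(d6,70), J(d6,66), H(d2,62), G(d6,54), B(d3,52), D(d5,42), E(d6,32), I(d4,27), A(d6,25), F(d1,14)
C→slot 6; J→slot 5; H→slot 2; G→slot 4; B→slot 3; D→slot 1; E skipped; I skipped; A skipped; F skipped.
Profit = 42 + 62 + 52 + 54 + 66 + 70 = 346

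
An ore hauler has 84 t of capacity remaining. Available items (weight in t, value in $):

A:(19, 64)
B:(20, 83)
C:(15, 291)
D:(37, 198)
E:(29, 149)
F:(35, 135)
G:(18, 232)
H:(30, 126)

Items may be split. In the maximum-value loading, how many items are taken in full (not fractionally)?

Ratios (sorted): C 19.40, G 12.89, D 5.35, E 5.14, H 4.20, B 4.15, F 3.86, A 3.37
take C (15 @ 291); take G (18 @ 232); take D (37 @ 198); take 14/29 of E → 71.93. Capacity used 84/84.
3 item(s) taken whole; one partial (take 14/29 of E).

3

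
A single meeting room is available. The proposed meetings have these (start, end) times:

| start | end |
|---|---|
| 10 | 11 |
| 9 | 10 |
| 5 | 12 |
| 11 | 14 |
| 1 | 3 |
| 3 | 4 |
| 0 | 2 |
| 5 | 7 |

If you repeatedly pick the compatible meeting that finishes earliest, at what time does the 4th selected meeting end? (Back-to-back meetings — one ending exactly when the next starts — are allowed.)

10

By end time: (0,2), (1,3), (3,4), (5,7), (9,10), (10,11), (5,12), (11,14).
Pick (0,2); next start ≥ 2 → (3,4); next start ≥ 4 → (5,7); next start ≥ 7 → (9,10); next start ≥ 10 → (10,11); next start ≥ 11 → (11,14).
Selected: (0,2) (3,4) (5,7) (9,10) (10,11) (11,14)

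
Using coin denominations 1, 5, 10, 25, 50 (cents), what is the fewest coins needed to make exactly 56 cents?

Use the largest denomination that fits, subtract, and repeat.
56 = 1×50 + 1×5 + 1×1
Total coins = 1 + 1 + 1 = 3

3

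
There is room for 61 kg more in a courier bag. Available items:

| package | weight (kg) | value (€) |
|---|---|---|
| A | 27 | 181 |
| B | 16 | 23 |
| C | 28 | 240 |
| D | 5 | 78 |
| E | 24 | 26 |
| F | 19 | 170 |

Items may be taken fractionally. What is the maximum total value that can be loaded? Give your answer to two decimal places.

Greedy by value/weight ratio, highest first.
Order: D (78/5=15.60) > F (170/19=8.95) > C (240/28=8.57) > A (181/27=6.70) > B (23/16=1.44) > E (26/24=1.08)
Fill: take D (5 @ 78) → take F (19 @ 170) → take C (28 @ 240) → take 9/27 of A → 60.33; 61/61 used.
Total value = 548.33

548.33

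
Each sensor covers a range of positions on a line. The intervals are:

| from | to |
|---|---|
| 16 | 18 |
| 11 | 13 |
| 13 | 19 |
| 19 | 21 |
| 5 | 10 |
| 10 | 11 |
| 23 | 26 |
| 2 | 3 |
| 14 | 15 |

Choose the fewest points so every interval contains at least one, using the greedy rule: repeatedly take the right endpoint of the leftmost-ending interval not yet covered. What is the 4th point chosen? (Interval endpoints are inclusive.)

Sort by right endpoint; whenever an interval is uncovered, place a point at its right end.
Sorted: [2,3] [5,10] [10,11] [11,13] [14,15] [16,18] [13,19] [19,21] [23,26]
{[2,3]} hit by 3; {[5,10],[10,11]} hit by 10; {[11,13]} hit by 13; {[14,15]} hit by 15; {[16,18],[13,19]} hit by 18; {[19,21]} hit by 21; {[23,26]} hit by 26.
Points: 3, 10, 13, 15, 18, 21, 26 (7 total).

15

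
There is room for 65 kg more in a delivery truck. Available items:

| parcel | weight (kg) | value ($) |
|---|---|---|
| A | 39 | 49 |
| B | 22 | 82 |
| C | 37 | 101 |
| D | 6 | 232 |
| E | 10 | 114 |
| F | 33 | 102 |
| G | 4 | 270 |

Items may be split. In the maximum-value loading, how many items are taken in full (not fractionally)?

4

Order: G (270/4=67.50) > D (232/6=38.67) > E (114/10=11.40) > B (82/22=3.73) > F (102/33=3.09) > C (101/37=2.73) > A (49/39=1.26)
Fill: take G (4 @ 270) → take D (6 @ 232) → take E (10 @ 114) → take B (22 @ 82) → take 23/33 of F → 71.09; 65/65 used.
4 item(s) taken whole; one partial (take 23/33 of F).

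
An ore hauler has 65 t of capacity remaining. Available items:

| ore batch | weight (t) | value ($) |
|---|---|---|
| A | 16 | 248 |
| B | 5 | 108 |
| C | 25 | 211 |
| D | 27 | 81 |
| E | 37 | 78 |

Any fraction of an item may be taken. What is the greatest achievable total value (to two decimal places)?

Sort by value per unit weight and fill in that order.
Order: B (108/5=21.60) > A (248/16=15.50) > C (211/25=8.44) > D (81/27=3.00) > E (78/37=2.11)
Fill: take B (5 @ 108) → take A (16 @ 248) → take C (25 @ 211) → take 19/27 of D → 57.00; 65/65 used.
Total value = 624.00

624.00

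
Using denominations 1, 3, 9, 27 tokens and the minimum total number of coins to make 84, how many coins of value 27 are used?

3

Use the largest denomination that fits, subtract, and repeat.
84 − 3×27→3 − 1×3→0
Count of 27: 3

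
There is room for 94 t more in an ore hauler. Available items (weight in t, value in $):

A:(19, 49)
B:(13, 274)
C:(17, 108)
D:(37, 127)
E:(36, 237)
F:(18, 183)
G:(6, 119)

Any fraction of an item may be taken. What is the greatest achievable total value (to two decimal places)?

934.73

Sort by value per unit weight and fill in that order.
Order: B (274/13=21.08) > G (119/6=19.83) > F (183/18=10.17) > E (237/36=6.58) > C (108/17=6.35) > D (127/37=3.43) > A (49/19=2.58)
Fill: take B (13 @ 274) → take G (6 @ 119) → take F (18 @ 183) → take E (36 @ 237) → take C (17 @ 108) → take 4/37 of D → 13.73; 94/94 used.
Total value = 934.73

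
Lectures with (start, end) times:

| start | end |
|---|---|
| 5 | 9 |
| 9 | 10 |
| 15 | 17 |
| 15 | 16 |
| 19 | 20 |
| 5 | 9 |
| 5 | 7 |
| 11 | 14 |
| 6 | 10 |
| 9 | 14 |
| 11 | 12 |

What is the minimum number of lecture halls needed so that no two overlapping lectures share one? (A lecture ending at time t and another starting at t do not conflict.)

4

starts: [5, 5, 5, 6, 9, 9, 11, 11, 15, 15, 19]
ends:   [7, 9, 9, 10, 10, 12, 14, 14, 16, 17, 20]
s5→1 s5→2 s5→3 s6→4  — peak 4.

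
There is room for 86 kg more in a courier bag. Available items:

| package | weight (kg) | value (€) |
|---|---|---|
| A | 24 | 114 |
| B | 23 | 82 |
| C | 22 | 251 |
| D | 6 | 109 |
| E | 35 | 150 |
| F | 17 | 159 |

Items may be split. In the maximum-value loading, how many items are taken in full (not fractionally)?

Greedy by value/weight ratio, highest first.
Order: D (109/6=18.17) > C (251/22=11.41) > F (159/17=9.35) > A (114/24=4.75) > E (150/35=4.29) > B (82/23=3.57)
Fill: take D (6 @ 109) → take C (22 @ 251) → take F (17 @ 159) → take A (24 @ 114) → take 17/35 of E → 72.86; 86/86 used.
4 item(s) taken whole; one partial (take 17/35 of E).

4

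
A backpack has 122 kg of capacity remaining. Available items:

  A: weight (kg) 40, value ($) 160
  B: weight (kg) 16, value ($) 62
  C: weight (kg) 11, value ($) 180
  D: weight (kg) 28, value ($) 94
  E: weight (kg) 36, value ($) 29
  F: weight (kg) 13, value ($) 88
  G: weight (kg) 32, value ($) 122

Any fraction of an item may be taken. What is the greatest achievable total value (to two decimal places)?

645.57

Sort by value per unit weight and fill in that order.
Order: C (180/11=16.36) > F (88/13=6.77) > A (160/40=4.00) > B (62/16=3.88) > G (122/32=3.81) > D (94/28=3.36) > E (29/36=0.81)
Fill: take C (11 @ 180) → take F (13 @ 88) → take A (40 @ 160) → take B (16 @ 62) → take G (32 @ 122) → take 10/28 of D → 33.57; 122/122 used.
Total value = 645.57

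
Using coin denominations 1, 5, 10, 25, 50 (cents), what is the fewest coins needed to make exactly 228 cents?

8

Use the largest denomination that fits, subtract, and repeat.
228 = 4×50 + 1×25 + 3×1
Total coins = 4 + 1 + 3 = 8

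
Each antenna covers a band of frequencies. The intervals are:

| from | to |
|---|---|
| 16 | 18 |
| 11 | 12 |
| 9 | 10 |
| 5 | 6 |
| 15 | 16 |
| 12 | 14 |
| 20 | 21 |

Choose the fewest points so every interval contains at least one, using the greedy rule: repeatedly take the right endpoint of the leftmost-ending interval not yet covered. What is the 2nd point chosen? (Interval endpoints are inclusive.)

Process intervals by earliest right end; each time one isn't hit yet, stab at its right endpoint.
Sorted: [5,6] [9,10] [11,12] [12,14] [15,16] [16,18] [20,21]
{[5,6]} hit by 6; {[9,10]} hit by 10; {[11,12],[12,14]} hit by 12; {[15,16],[16,18]} hit by 16; {[20,21]} hit by 21.
Points: 6, 10, 12, 16, 21 (5 total).

10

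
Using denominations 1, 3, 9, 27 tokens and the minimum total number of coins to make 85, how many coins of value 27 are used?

85 = 3×27 + 1×3 + 1×1
Count of 27: 3

3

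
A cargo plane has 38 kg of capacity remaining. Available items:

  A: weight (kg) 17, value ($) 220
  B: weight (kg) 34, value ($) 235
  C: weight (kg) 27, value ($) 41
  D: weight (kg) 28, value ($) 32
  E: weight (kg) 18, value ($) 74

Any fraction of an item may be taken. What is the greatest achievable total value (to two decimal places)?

Ratios (sorted): A 12.94, B 6.91, E 4.11, C 1.52, D 1.14
take A (17 @ 220); take 21/34 of B → 145.15. Capacity used 38/38.
Total value = 365.15

365.15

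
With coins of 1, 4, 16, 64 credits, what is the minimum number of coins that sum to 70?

4

Use the largest denomination that fits, subtract, and repeat.
70 = 1×64 + 1×4 + 2×1
Total coins = 1 + 1 + 2 = 4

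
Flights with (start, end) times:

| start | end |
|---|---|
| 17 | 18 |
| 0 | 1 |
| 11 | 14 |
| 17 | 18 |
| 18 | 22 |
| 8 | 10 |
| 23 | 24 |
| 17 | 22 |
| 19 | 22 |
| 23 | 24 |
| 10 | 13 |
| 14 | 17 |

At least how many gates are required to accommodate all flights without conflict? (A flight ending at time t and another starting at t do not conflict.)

3

The answer is the maximum number of intervals overlapping at any instant.
Events (time:±→running): 0:+→1 1:-→0 8:+→1 10:-→0 10:+→1 11:+→2 13:-→1 14:-→0 14:+→1 17:-→0 17:+→1 17:+→2 17:+→3 … peak 3.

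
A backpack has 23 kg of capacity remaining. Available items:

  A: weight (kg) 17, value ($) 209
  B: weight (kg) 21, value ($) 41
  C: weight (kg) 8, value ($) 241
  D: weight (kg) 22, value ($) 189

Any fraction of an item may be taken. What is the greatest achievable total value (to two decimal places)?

Ratios (sorted): C 30.12, A 12.29, D 8.59, B 1.95
take C (8 @ 241); take 15/17 of A → 184.41. Capacity used 23/23.
Total value = 425.41

425.41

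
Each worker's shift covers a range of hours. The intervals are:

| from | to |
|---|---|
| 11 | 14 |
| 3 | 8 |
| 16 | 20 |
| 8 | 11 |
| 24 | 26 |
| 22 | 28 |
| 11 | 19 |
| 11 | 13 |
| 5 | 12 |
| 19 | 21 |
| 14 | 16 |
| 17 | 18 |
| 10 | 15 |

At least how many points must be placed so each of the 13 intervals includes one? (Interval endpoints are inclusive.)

6

Sort by right endpoint; whenever an interval is uncovered, place a point at its right end.
Sorted: [3,8] [8,11] [5,12] [11,13] [11,14] [10,15] [14,16] [17,18] [11,19] [16,20] [19,21] [24,26] [22,28]
{[3,8],[8,11],[5,12]} hit by 8; {[11,13],[11,14],[10,15]} hit by 13; {[14,16]} hit by 16; {[17,18],[11,19],[16,20]} hit by 18; {[19,21]} hit by 21; {[24,26],[22,28]} hit by 26.
Points: 8, 13, 16, 18, 21, 26 (6 total).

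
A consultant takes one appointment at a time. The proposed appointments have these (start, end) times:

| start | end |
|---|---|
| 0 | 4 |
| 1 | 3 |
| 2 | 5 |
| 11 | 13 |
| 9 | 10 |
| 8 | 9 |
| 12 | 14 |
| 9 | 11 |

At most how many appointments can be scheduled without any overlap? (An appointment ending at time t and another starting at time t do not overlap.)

Order by finish time; keep every interval that doesn't clash with the previous kept one.
By end time: (1,3), (0,4), (2,5), (8,9), (9,10), (9,11), (11,13), (12,14).
Pick (1,3); next start ≥ 3 → (8,9); next start ≥ 9 → (9,10); next start ≥ 10 → (11,13).
Selected 4 appointments.

4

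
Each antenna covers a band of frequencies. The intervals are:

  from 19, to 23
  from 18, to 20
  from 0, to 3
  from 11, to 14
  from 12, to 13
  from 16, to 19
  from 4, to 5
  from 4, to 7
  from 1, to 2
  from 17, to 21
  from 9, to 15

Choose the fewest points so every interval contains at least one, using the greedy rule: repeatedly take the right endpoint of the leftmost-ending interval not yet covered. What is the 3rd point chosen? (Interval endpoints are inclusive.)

Sorted: [1,2] [0,3] [4,5] [4,7] [12,13] [11,14] [9,15] [16,19] [18,20] [17,21] [19,23]
{[1,2],[0,3]} hit by 2; {[4,5],[4,7]} hit by 5; {[12,13],[11,14],[9,15]} hit by 13; {[16,19],[18,20],[17,21],[19,23]} hit by 19.
Points: 2, 5, 13, 19 (4 total).

13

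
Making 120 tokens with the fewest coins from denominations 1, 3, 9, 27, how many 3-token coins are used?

1

Greedy: take as many of the largest coin as possible, then repeat with the remainder.
120 − 4×27→12 − 1×9→3 − 1×3→0
Count of 3: 1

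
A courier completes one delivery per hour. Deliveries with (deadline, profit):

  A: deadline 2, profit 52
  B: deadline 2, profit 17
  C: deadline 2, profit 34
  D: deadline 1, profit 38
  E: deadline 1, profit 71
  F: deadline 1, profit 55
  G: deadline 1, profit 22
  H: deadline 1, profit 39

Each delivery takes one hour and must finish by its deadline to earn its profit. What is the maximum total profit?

By profit: E(d1,71), F(d1,55), A(d2,52), H(d1,39), D(d1,38), C(d2,34), G(d1,22), B(d2,17)
E→slot 1; F skipped; A→slot 2; H skipped; D skipped; C skipped; G skipped; B skipped.
Profit = 71 + 52 = 123

123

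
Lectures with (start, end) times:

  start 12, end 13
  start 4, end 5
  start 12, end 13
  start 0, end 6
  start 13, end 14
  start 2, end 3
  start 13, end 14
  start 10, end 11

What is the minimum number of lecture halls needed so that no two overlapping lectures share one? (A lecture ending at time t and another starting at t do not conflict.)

starts: [0, 2, 4, 10, 12, 12, 13, 13]
ends:   [3, 5, 6, 11, 13, 13, 14, 14]
s0→1 s2→2  — peak 2.

2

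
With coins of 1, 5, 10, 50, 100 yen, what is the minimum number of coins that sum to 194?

10

194 = 1×100 + 1×50 + 4×10 + 4×1
Total coins = 1 + 1 + 4 + 4 = 10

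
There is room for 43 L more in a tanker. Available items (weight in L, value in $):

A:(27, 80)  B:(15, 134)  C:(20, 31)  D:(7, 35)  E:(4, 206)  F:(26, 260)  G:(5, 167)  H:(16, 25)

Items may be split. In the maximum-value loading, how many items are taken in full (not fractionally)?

Sort by value per unit weight and fill in that order.
Ratios (sorted): E 51.50, G 33.40, F 10.00, B 8.93, D 5.00, A 2.96, H 1.56, C 1.55
take E (4 @ 206); take G (5 @ 167); take F (26 @ 260); take 8/15 of B → 71.47. Capacity used 43/43.
3 item(s) taken whole; one partial (take 8/15 of B).

3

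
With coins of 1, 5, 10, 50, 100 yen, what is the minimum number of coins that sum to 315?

5

Use the largest denomination that fits, subtract, and repeat.
315 − 3×100→15 − 1×10→5 − 1×5→0
Total coins = 3 + 1 + 1 = 5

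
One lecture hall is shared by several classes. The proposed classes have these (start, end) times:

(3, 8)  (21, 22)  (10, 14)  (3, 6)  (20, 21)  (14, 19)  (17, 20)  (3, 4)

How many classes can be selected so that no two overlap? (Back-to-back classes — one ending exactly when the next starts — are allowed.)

By end time: (3,4), (3,6), (3,8), (10,14), (14,19), (17,20), (20,21), (21,22).
Pick (3,4); next start ≥ 4 → (10,14); next start ≥ 14 → (14,19); next start ≥ 19 → (20,21); next start ≥ 21 → (21,22).
Selected 5 classes.

5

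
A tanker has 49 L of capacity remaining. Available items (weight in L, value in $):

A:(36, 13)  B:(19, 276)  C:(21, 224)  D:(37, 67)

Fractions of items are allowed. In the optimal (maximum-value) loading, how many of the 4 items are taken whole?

Greedy by value/weight ratio, highest first.
Order: B (276/19=14.53) > C (224/21=10.67) > D (67/37=1.81) > A (13/36=0.36)
Fill: take B (19 @ 276) → take C (21 @ 224) → take 9/37 of D → 16.30; 49/49 used.
2 item(s) taken whole; one partial (take 9/37 of D).

2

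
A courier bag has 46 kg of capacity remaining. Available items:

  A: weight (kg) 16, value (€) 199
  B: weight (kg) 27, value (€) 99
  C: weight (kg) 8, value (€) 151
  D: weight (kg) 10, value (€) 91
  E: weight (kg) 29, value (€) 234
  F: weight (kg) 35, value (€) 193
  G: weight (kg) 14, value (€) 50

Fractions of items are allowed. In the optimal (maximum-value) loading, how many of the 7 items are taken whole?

Sort by value per unit weight and fill in that order.
Ratios (sorted): C 18.88, A 12.44, D 9.10, E 8.07, F 5.51, B 3.67, G 3.57
take C (8 @ 151); take A (16 @ 199); take D (10 @ 91); take 12/29 of E → 96.83. Capacity used 46/46.
3 item(s) taken whole; one partial (take 12/29 of E).

3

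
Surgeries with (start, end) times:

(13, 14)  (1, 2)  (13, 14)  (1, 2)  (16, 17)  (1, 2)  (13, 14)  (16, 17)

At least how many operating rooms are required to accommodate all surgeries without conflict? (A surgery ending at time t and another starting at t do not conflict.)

Events (time:±→running): 1:+→1 1:+→2 1:+→3 … peak 3.

3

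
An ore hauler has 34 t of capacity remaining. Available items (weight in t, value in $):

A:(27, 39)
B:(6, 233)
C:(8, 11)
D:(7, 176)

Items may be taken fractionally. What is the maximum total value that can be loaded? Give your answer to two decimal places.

Sort by value per unit weight and fill in that order.
Ratios (sorted): B 38.83, D 25.14, A 1.44, C 1.38
take B (6 @ 233); take D (7 @ 176); take 21/27 of A → 30.33. Capacity used 34/34.
Total value = 439.33

439.33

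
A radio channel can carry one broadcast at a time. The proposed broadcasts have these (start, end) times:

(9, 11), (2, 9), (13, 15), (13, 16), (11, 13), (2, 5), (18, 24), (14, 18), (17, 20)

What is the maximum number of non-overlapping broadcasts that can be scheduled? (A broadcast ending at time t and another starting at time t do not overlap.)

Order by finish time; keep every interval that doesn't clash with the previous kept one.
By end time: (2,5), (2,9), (9,11), (11,13), (13,15), (13,16), (14,18), (17,20), (18,24).
Pick (2,5); next start ≥ 5 → (9,11); next start ≥ 11 → (11,13); next start ≥ 13 → (13,15); next start ≥ 15 → (17,20).
Selected 5 broadcasts.

5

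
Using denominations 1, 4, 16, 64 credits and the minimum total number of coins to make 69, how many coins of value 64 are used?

Greedy: take as many of the largest coin as possible, then repeat with the remainder.
69 − 1×64→5 − 1×4→1 − 1×1→0
Count of 64: 1

1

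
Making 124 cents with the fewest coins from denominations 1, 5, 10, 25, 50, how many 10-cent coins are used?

2

Greedy: take as many of the largest coin as possible, then repeat with the remainder.
124 = 2×50 + 2×10 + 4×1
Count of 10: 2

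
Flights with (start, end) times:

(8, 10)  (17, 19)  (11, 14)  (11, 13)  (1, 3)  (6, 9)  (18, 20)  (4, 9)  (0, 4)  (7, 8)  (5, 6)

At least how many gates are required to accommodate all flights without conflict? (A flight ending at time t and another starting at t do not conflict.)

3

Count concurrent intervals with a sweep; the peak is the room count.
starts: [0, 1, 4, 5, 6, 7, 8, 11, 11, 17, 18]
ends:   [3, 4, 6, 8, 9, 9, 10, 13, 14, 19, 20]
s0→1 s1→2 e3→1 e4→0 s4→1 s5→2 e6→1 s6→2 s7→3  — peak 3.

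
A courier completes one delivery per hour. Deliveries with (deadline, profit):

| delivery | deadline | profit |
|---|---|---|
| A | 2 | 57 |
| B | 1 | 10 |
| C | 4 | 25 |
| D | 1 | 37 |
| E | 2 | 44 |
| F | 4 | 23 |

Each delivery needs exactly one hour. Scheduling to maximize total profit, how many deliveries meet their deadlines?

4

Profit order: A=57 E=44 D=37 C=25 F=23 B=10
Assign: A→slot 2, E→slot 1, D skipped, C→slot 4, F→slot 3, B skipped.
Slots: [1:E] [2:A] [3:F] [4:C]
4 of 6 scheduled.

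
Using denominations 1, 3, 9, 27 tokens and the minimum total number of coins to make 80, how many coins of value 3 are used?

80 − 2×27→26 − 2×9→8 − 2×3→2 − 2×1→0
Count of 3: 2

2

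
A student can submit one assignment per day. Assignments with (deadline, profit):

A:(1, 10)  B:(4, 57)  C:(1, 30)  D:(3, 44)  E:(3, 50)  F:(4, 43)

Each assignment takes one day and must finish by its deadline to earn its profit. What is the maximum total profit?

Sort by profit descending; place each in the latest free slot ≤ its deadline.
By profit: B(d4,57), E(d3,50), D(d3,44), F(d4,43), C(d1,30), A(d1,10)
B→slot 4; E→slot 3; D→slot 2; F→slot 1; C skipped; A skipped.
Profit = 43 + 44 + 50 + 57 = 194

194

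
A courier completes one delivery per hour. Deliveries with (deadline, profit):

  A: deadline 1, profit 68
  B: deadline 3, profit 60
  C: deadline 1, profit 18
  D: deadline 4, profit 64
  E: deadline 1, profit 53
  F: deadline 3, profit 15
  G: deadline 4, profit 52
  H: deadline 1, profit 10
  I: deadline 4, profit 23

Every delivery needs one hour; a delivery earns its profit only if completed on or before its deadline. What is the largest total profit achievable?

244

By profit: A(d1,68), D(d4,64), B(d3,60), E(d1,53), G(d4,52), I(d4,23), C(d1,18), F(d3,15), H(d1,10)
A→slot 1; D→slot 4; B→slot 3; E skipped; G→slot 2; I skipped; C skipped; F skipped; H skipped.
Profit = 68 + 52 + 60 + 64 = 244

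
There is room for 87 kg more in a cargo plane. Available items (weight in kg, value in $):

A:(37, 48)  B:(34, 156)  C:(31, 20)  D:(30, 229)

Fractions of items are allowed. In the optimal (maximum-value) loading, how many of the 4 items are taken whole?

Greedy by value/weight ratio, highest first.
Ratios (sorted): D 7.63, B 4.59, A 1.30, C 0.65
take D (30 @ 229); take B (34 @ 156); take 23/37 of A → 29.84. Capacity used 87/87.
2 item(s) taken whole; one partial (take 23/37 of A).

2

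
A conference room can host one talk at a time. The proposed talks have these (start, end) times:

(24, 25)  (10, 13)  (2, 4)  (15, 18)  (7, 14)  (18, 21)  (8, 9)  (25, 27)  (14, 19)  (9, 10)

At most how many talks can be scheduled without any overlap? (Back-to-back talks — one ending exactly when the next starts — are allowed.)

8

By end time: (2,4), (8,9), (9,10), (10,13), (7,14), (15,18), (14,19), (18,21), (24,25), (25,27).
Pick (2,4); next start ≥ 4 → (8,9); next start ≥ 9 → (9,10); next start ≥ 10 → (10,13); next start ≥ 13 → (15,18); next start ≥ 18 → (18,21); next start ≥ 21 → (24,25); next start ≥ 25 → (25,27).
Selected 8 talks.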